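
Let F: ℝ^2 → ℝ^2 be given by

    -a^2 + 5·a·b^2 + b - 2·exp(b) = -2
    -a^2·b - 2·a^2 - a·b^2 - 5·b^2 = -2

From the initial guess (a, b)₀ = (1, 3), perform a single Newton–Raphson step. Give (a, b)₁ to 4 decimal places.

(0.5188, 1.7066)

At (1, 3): F = (8.828926, -57.0000).
Jacobian J = [[-2·a + 5·b^2, 10·a·b - 2·exp(b) + 1], [-2·a·b - 4·a - b^2, -a^2 - 2·a·b - 10·b]].
At the point, J = [[43.0000, -9.171074], [-19.0000, -37.0000]] (det J = -1765.250403).
Solving J·Δ = −F gives Δ = (-0.4812, -1.2934).
Then the next iterate is (a, b)₁ = (0.5188, 1.7066).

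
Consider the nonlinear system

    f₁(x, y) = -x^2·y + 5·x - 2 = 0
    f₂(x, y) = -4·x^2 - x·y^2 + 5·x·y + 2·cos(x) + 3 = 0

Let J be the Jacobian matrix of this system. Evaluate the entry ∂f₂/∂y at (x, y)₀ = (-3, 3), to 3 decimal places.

3.000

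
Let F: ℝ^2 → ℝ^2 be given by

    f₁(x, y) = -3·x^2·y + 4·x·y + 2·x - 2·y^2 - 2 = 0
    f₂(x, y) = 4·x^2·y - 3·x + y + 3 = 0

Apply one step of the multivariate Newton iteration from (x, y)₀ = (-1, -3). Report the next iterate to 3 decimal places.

At (-1, -3): F = (-1.000, -9.000).
Jacobian J = [[-6·x·y + 4·y + 2, -3·x^2 + 4·x - 4·y], [8·x·y - 3, 4·x^2 + 1]].
At the point, J = [[-28.000, 5.000], [21.000, 5.000]] (det J = -245.000).
Solving J·Δ = −F gives Δ = (0.163, 1.114).
Then the next iterate is (x, y)₁ = (-0.837, -1.886).

(-0.837, -1.886)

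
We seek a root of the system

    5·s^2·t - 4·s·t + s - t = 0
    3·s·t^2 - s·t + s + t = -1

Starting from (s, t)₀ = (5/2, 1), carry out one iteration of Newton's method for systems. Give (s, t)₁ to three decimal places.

(2.014, 0.404)

At (5/2, 1): F = (22.750, 9.500).
Jacobian J = [[10·s·t - 4·t + 1, 5·s^2 - 4·s - 1], [3·t^2 - t + 1, 6·s·t - s + 1]].
At the point, J = [[22.000, 20.250], [3.000, 13.500]] (det J = 236.250).
Solving J·Δ = −F gives Δ = (-0.486, -0.596).
Then the next iterate is (s, t)₁ = (2.014, 0.404).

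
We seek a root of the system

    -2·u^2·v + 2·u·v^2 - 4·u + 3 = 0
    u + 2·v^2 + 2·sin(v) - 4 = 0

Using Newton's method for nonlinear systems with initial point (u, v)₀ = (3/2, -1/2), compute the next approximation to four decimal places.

At (3/2, -1/2): F = (0.0000, -2.958851).
Jacobian J = [[-4·u·v + 2·v^2 - 4, -2·u^2 + 4·u·v], [1, 4·v + 2·cos(v)]].
At the point, J = [[-0.5000, -7.5000], [1.0000, -0.244835]] (det J = 7.622417).
Solving J·Δ = −F gives Δ = (2.9113, -0.1941).
Then the next iterate is (u, v)₁ = (4.4113, -0.6941).

(4.4113, -0.6941)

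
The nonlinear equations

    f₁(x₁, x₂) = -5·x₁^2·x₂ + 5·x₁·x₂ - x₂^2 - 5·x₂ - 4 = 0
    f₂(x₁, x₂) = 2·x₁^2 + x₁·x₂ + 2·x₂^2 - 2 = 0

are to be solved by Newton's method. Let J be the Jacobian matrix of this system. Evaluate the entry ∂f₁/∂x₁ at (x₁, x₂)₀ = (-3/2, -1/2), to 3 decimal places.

∂f₁/∂x₁ = -10·x₁·x₂ + 5·x₂.
At (-3/2, -1/2) this is -10.000.

-10.000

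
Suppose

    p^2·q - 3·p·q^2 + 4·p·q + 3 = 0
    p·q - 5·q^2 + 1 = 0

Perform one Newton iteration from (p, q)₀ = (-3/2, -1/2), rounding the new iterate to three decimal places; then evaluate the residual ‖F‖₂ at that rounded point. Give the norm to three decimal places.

At (-3/2, -1/2): F = (6.000, 0.500).
Jacobian J = [[2·p·q - 3·q^2 + 4·q, p^2 - 6·p·q + 4·p], [q, p - 10·q]].
At the point, J = [[-1.250, -8.250], [-0.500, 3.500]] (det J = -8.500).
Solving J·Δ = −F gives Δ = (2.956, 0.279).
Then the next iterate is (p, q)₁ = (1.456, -0.221).
Re-evaluating at (1.456, -0.221): F = (1.03105, 0.43402), so ‖F‖₂ = 1.119.

1.119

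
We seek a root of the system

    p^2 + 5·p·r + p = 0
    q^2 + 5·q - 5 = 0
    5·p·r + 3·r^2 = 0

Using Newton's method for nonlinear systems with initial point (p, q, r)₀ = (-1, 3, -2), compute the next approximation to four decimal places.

At (-1, 3, -2): F = (10.0000, 19.0000, 22.0000).
Jacobian J = [[2·p + 5·r + 1, 0, 5·p], [0, 2·q + 5, 0], [5·r, 0, 5·p + 6·r]].
At the point, J = [[-11.0000, 0.0000, -5.0000], [0.0000, 11.0000, 0.0000], [-10.0000, 0.0000, -17.0000]] (det J = 1507.0000).
Solving J·Δ = −F gives Δ = (0.4380, -1.7273, 1.0365).
Then the next iterate is (p, q, r)₁ = (-0.5620, 1.2727, -0.9635).

(-0.5620, 1.2727, -0.9635)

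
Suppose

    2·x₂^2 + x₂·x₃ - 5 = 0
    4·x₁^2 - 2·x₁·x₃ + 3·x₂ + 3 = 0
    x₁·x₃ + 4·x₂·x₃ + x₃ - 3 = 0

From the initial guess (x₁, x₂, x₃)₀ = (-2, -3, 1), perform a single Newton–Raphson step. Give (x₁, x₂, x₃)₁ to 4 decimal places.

At (-2, -3, 1): F = (10.0000, 14.0000, -16.0000).
Jacobian J = [[0, 4·x₂ + x₃, x₂], [8·x₁ - 2·x₃, 3, -2·x₁], [x₃, 4·x₃, x₁ + 4·x₂ + 1]].
At the point, J = [[0.0000, -11.0000, -3.0000], [-18.0000, 3.0000, 4.0000], [1.0000, 4.0000, -13.0000]] (det J = 2755.0000).
Solving J·Δ = −F gives Δ = (0.7840, 1.1332, -0.8218).
Then the next iterate is (x₁, x₂, x₃)₁ = (-1.2160, -1.8668, 0.1782).

(-1.2160, -1.8668, 0.1782)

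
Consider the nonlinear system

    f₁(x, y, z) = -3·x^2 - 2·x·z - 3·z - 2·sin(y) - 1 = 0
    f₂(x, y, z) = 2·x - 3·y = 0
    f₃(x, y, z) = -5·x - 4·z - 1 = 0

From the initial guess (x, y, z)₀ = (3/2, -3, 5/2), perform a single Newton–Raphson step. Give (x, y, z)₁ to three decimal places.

(4.049, 2.699, -5.311)

At (3/2, -3, 5/2): F = (-22.46776, 12.000, -18.500).
Jacobian J = [[-6·x - 2·z, -2·cos(y), -2·x - 3], [2, -3, 0], [-5, 0, -4]].
At the point, J = [[-14.000, 1.97998, -6.000], [2.000, -3.000, 0.000], [-5.000, 0.000, -4.000]] (det J = -62.16012).
Solving J·Δ = −F gives Δ = (2.549, 5.699, -7.811).
Then the next iterate is (x, y, z)₁ = (4.049, 2.699, -5.311).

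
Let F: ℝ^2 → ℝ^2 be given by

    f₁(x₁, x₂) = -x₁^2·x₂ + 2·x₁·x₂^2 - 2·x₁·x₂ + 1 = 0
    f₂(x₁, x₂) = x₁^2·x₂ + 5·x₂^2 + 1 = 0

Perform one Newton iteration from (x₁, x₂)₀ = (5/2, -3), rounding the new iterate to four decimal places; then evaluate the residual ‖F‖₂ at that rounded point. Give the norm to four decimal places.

23.7406

At (5/2, -3): F = (79.7500, 27.2500).
Jacobian J = [[-2·x₁·x₂ + 2·x₂^2 - 2·x₂, -x₁^2 + 4·x₁·x₂ - 2·x₁], [2·x₁·x₂, x₁^2 + 10·x₂]].
At the point, J = [[39.0000, -41.2500], [-15.0000, -23.7500]] (det J = -1545.0000).
Solving J·Δ = −F gives Δ = (-0.4984, 1.4621).
Then the next iterate is (x₁, x₂)₁ = (2.0016, -1.5379).
Re-evaluating at (2.0016, -1.5379): F = (22.786082, 6.664236), so ‖F‖₂ = 23.7406.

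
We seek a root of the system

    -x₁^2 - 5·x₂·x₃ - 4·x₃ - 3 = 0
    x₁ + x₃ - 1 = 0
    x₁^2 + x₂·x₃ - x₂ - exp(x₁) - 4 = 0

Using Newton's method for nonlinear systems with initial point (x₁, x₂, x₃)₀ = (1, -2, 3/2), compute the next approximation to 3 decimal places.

At (1, -2, 3/2): F = (5.000, 1.500, -6.71828).
Jacobian J = [[-2·x₁, -5·x₃, -5·x₂ - 4], [1, 0, 1], [2·x₁ - exp(x₁), x₃ - 1, x₂]].
At the point, J = [[-2.000, -7.500, 6.000], [1.000, 0.000, 1.000], [-0.71828, 0.500, -2.000]] (det J = -5.61289).
Solving J·Δ = −F gives Δ = (5.325, -6.213, -6.825).
Then the next iterate is (x₁, x₂, x₃)₁ = (6.325, -8.213, -5.325).

(6.325, -8.213, -5.325)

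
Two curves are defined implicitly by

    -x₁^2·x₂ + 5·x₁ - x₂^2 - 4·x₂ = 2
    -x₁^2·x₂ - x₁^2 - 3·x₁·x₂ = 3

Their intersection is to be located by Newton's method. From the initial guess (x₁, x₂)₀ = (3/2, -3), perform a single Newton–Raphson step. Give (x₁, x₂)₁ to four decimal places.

(0.4070, -3.2066)

At (3/2, -3): F = (15.2500, 15.0000).
Jacobian J = [[-2·x₁·x₂ + 5, -x₁^2 - 2·x₂ - 4], [-2·x₁·x₂ - 2·x₁ - 3·x₂, -x₁^2 - 3·x₁]].
At the point, J = [[14.0000, -0.2500], [15.0000, -6.7500]] (det J = -90.7500).
Solving J·Δ = −F gives Δ = (-1.0930, -0.2066).
Then the next iterate is (x₁, x₂)₁ = (0.4070, -3.2066).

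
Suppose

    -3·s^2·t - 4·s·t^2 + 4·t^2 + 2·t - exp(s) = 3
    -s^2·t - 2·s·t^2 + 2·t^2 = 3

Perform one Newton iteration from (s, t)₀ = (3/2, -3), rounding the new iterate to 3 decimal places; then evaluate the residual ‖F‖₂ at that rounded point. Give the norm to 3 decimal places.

4.848

At (3/2, -3): F = (-11.23169, -5.250).
Jacobian J = [[-6·s·t - 4·t^2 - exp(s), -3·s^2 - 8·s·t + 8·t + 2], [-2·s·t - 2·t^2, -s^2 - 4·s·t + 4·t]].
At the point, J = [[-13.48169, 7.250], [-9.000, 3.750]] (det J = 14.69367).
Solving J·Δ = −F gives Δ = (0.276, 2.063).
Then the next iterate is (s, t)₁ = (1.776, -0.937).
Re-evaluating at (1.776, -0.937): F = (-4.63901, -1.40714), so ‖F‖₂ = 4.848.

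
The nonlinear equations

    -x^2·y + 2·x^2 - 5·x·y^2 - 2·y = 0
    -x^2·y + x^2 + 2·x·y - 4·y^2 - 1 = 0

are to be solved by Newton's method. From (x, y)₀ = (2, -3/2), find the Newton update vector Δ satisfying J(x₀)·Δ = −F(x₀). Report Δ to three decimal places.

At (2, -3/2): F = (-5.500, -6.000).
Jacobian J = [[-2·x·y + 4·x - 5·y^2, -x^2 - 10·x·y - 2], [-2·x·y + 2·x + 2·y, -x^2 + 2·x - 8·y]].
At the point, J = [[2.750, 24.000], [7.000, 12.000]] (det J = -135.000).
Solving J·Δ = −F gives Δ = (0.578, 0.163).

(0.578, 0.163)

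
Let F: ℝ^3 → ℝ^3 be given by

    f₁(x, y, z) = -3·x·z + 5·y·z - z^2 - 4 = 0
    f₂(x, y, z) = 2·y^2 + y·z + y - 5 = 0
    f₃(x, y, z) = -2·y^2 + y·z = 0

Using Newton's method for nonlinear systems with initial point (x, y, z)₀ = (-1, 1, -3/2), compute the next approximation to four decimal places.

(-5.5000, 1.0000, 2.0000)

At (-1, 1, -3/2): F = (-18.2500, -3.5000, -3.5000).
Jacobian J = [[-3·z, 5·z, -3·x + 5·y - 2·z], [0, 4·y + z + 1, y], [0, -4·y + z, y]].
At the point, J = [[4.5000, -7.5000, 11.0000], [0.0000, 3.5000, 1.0000], [0.0000, -5.5000, 1.0000]] (det J = 40.5000).
Solving J·Δ = −F gives Δ = (-4.5000, 0.0000, 3.5000).
Then the next iterate is (x, y, z)₁ = (-5.5000, 1.0000, 2.0000).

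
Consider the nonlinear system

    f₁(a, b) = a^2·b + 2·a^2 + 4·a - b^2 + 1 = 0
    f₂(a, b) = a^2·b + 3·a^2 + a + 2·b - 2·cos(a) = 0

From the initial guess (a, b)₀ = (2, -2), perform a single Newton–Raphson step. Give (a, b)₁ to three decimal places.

(2.240, -2.745)

At (2, -2): F = (5.000, 2.83229).
Jacobian J = [[2·a·b + 4·a + 4, a^2 - 2·b], [2·a·b + 6·a + 2·sin(a) + 1, a^2 + 2]].
At the point, J = [[4.000, 8.000], [6.81859, 6.000]] (det J = -30.54876).
Solving J·Δ = −F gives Δ = (0.240, -0.745).
Then the next iterate is (a, b)₁ = (2.240, -2.745).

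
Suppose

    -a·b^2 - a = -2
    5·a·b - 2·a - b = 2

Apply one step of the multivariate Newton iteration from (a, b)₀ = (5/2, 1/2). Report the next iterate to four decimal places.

(1.2762, 0.6619)

At (5/2, 1/2): F = (-1.1250, -1.2500).
Jacobian J = [[-b^2 - 1, -2·a·b], [5·b - 2, 5·a - 1]].
At the point, J = [[-1.2500, -2.5000], [0.5000, 11.5000]] (det J = -13.1250).
Solving J·Δ = −F gives Δ = (-1.2238, 0.1619).
Then the next iterate is (a, b)₁ = (1.2762, 0.6619).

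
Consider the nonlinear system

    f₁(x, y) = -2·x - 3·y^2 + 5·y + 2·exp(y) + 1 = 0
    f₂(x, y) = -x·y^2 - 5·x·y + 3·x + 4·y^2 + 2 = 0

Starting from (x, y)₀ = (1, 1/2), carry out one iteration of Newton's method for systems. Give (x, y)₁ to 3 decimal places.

(10.460, 3.308)

At (1, 1/2): F = (4.04744, 3.250).
Jacobian J = [[-2, -6·y + 2·exp(y) + 5], [-y^2 - 5·y + 3, -2·x·y - 5·x + 8·y]].
At the point, J = [[-2.000, 5.29744], [0.250, -2.000]] (det J = 2.67564).
Solving J·Δ = −F gives Δ = (9.460, 2.808).
Then the next iterate is (x, y)₁ = (10.460, 3.308).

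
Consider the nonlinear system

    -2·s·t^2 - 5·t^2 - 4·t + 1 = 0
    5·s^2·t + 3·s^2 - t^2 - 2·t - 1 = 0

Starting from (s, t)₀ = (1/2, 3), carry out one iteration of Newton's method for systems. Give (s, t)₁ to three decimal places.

At (1/2, 3): F = (-65.000, -11.500).
Jacobian J = [[-2·t^2, -4·s·t - 10·t - 4], [10·s·t + 6·s, 5·s^2 - 2·t - 2]].
At the point, J = [[-18.000, -40.000], [18.000, -6.750]] (det J = 841.500).
Solving J·Δ = −F gives Δ = (0.025, -1.636).
Then the next iterate is (s, t)₁ = (0.525, 1.364).

(0.525, 1.364)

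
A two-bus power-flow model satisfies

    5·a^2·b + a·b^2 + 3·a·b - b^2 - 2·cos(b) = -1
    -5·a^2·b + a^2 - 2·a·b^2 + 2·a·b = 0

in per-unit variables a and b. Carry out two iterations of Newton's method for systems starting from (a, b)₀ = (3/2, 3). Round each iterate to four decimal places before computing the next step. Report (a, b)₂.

At (3/2, 3): F = (54.729985, -49.5000).
Jacobian J = [[10·a·b + b^2 + 3·b, 5·a^2 + 2·a·b + 3·a - 2·b + 2·sin(b)], [-10·a·b + 2·a - 2·b^2 + 2·b, -5·a^2 - 4·a·b + 2·a]].
At the point, J = [[63.0000, 19.032240], [-54.0000, -26.2500]] (det J = -626.009039).
Solving J·Δ = −F gives Δ = (-0.7900, -0.2605).
Then the next iterate is (a, b)₁ = (0.7100, 2.7395).
Round to (0.7100, 2.7395) and repeat: F = (13.404123, -13.167621), J = [[35.173810, 3.844280], [-27.561170, -8.880680]].
Δ = (-0.3315, -0.4540), so (a, b)₂ = (0.3785, 2.2855).

(0.3785, 2.2855)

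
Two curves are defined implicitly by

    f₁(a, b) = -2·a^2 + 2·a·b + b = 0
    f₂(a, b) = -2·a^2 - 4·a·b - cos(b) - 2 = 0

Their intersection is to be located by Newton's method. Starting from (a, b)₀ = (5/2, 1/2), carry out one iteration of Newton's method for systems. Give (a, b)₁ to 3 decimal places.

At (5/2, 1/2): F = (-9.500, -20.37758).
Jacobian J = [[-4·a + 2·b, 2·a + 1], [-4·a - 4·b, -4·a + sin(b)]].
At the point, J = [[-9.000, 6.000], [-12.000, -9.52057]] (det J = 157.68517).
Solving J·Δ = −F gives Δ = (-1.349, -0.440).
Then the next iterate is (a, b)₁ = (1.151, 0.060).

(1.151, 0.060)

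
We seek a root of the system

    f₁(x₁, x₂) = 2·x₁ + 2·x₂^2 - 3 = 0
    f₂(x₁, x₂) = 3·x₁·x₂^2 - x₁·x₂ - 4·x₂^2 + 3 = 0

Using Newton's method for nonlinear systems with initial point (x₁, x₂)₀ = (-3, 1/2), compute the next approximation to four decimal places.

(1.0244, 0.7256)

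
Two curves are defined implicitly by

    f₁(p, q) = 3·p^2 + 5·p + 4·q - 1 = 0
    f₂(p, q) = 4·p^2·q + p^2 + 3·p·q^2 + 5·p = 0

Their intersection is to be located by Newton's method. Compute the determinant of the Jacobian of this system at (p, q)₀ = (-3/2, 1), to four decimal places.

28.0000

J = [[6·p + 5, 4], [8·p·q + 2·p + 3·q^2 + 5, 4·p^2 + 6·p·q]].
At the point, J = [[-4.0000, 4.0000], [-7.0000, 0.0000]].
det J = 28.0000.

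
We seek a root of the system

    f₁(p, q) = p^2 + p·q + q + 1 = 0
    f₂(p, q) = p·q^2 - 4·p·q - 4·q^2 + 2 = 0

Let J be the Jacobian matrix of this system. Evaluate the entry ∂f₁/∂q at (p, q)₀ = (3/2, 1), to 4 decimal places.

2.5000

∂f₁/∂q = p + 1.
At (3/2, 1) this is 2.5000.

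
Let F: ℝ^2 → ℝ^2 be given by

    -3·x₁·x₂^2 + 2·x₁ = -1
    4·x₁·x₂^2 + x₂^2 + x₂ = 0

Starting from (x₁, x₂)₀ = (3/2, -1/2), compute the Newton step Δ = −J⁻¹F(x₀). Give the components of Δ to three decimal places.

(-1.906, -0.109)

At (3/2, -1/2): F = (2.875, 1.250).
Jacobian J = [[-3·x₂^2 + 2, -6·x₁·x₂], [4·x₂^2, 8·x₁·x₂ + 2·x₂ + 1]].
At the point, J = [[1.250, 4.500], [1.000, -6.000]] (det J = -12.000).
Solving J·Δ = −F gives Δ = (-1.906, -0.109).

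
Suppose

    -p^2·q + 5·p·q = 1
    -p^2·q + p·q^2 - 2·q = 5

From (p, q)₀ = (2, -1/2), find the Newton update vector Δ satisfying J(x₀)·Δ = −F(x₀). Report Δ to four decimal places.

At (2, -1/2): F = (-4.0000, -1.5000).
Jacobian J = [[-2·p·q + 5·q, -p^2 + 5·p], [-2·p·q + q^2, -p^2 + 2·p·q - 2]].
At the point, J = [[-0.5000, 6.0000], [2.2500, -8.0000]] (det J = -9.5000).
Solving J·Δ = −F gives Δ = (4.3158, 1.0263).

(4.3158, 1.0263)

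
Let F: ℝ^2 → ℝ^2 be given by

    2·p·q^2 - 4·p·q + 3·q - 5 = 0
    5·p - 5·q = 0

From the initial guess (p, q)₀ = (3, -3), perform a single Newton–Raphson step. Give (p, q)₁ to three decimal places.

At (3, -3): F = (76.000, 30.000).
Jacobian J = [[2·q^2 - 4·q, 4·p·q - 4·p + 3], [5, -5]].
At the point, J = [[30.000, -45.000], [5.000, -5.000]] (det J = 75.000).
Solving J·Δ = −F gives Δ = (-12.933, -6.933).
Then the next iterate is (p, q)₁ = (-9.933, -9.933).

(-9.933, -9.933)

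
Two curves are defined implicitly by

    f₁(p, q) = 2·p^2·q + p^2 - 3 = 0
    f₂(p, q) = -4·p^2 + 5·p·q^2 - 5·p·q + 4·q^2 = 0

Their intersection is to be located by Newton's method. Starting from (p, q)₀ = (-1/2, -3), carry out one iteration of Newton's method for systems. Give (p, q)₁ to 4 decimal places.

(-0.1105, 1.6047)

At (-1/2, -3): F = (-4.2500, 5.0000).
Jacobian J = [[4·p·q + 2·p, 2·p^2], [-8·p + 5·q^2 - 5·q, 10·p·q - 5·p + 8·q]].
At the point, J = [[5.0000, 0.5000], [64.0000, -6.5000]] (det J = -64.5000).
Solving J·Δ = −F gives Δ = (0.3895, 4.6047).
Then the next iterate is (p, q)₁ = (-0.1105, 1.6047).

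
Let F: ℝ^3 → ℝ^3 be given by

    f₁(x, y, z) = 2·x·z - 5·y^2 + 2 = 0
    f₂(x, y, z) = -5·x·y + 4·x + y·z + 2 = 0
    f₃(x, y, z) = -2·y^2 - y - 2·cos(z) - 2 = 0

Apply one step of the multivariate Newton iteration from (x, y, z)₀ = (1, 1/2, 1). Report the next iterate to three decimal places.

(-2.972, 0.260, 2.997)

At (1, 1/2, 1): F = (2.750, 4.000, -4.08060).
Jacobian J = [[2·z, -10·y, 2·x], [-5·y + 4, -5·x + z, y], [0, -4·y - 1, 2·sin(z)]].
At the point, J = [[2.000, -5.000, 2.000], [1.500, -4.000, 0.500], [0.000, -3.000, 1.68294]] (det J = -6.84147).
Solving J·Δ = −F gives Δ = (-3.972, -0.240, 1.997).
Then the next iterate is (x, y, z)₁ = (-2.972, 0.260, 2.997).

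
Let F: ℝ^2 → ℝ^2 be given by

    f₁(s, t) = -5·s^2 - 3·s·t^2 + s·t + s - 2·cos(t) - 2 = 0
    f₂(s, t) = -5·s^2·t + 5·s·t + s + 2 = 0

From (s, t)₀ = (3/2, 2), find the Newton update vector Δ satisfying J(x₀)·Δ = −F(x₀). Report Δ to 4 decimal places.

At (3/2, 2): F = (-25.917706, -4.0000).
Jacobian J = [[-10·s - 3·t^2 + t + 1, -6·s·t + s + 2·sin(t)], [-10·s·t + 5·t + 1, -5·s^2 + 5·s]].
At the point, J = [[-24.0000, -14.681405], [-19.0000, -3.7500]] (det J = -188.946698).
Solving J·Δ = −F gives Δ = (0.2036, -2.0981).

(0.2036, -2.0981)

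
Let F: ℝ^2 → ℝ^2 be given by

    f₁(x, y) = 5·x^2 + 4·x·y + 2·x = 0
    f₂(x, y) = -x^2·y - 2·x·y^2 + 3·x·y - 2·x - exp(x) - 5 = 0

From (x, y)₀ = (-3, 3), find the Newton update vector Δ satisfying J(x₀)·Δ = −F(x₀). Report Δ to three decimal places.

(0.320, -0.176)

At (-3, 3): F = (3.000, 0.95021).
Jacobian J = [[10·x + 4·y + 2, 4·x], [-2·x·y - 2·y^2 + 3·y - exp(x) - 2, -x^2 - 4·x·y + 3·x]].
At the point, J = [[-16.000, -12.000], [6.95021, 18.000]] (det J = -204.59744).
Solving J·Δ = −F gives Δ = (0.320, -0.176).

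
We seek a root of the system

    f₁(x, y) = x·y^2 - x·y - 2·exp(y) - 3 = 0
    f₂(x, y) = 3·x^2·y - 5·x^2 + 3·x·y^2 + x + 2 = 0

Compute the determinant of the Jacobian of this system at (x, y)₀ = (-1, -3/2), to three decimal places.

-50.063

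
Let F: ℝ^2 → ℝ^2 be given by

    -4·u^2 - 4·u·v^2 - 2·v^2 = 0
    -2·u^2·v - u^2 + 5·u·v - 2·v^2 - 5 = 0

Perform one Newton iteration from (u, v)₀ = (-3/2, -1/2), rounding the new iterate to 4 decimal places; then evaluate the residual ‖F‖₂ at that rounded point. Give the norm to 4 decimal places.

3.0189

At (-3/2, -1/2): F = (-8.0000, -1.7500).
Jacobian J = [[-8·u - 4·v^2, -8·u·v - 4·v], [-4·u·v - 2·u + 5·v, -2·u^2 + 5·u - 4·v]].
At the point, J = [[11.0000, -4.0000], [-2.5000, -10.0000]] (det J = -120.0000).
Solving J·Δ = −F gives Δ = (0.6083, -0.3271).
Then the next iterate is (u, v)₁ = (-0.8917, -0.8271).
Re-evaluating at (-0.8917, -0.8271): F = (-2.108676, -2.160390), so ‖F‖₂ = 3.0189.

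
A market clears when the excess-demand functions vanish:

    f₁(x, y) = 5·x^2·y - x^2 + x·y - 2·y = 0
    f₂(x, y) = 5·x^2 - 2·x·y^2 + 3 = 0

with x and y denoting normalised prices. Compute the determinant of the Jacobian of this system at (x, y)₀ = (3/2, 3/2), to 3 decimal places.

-301.875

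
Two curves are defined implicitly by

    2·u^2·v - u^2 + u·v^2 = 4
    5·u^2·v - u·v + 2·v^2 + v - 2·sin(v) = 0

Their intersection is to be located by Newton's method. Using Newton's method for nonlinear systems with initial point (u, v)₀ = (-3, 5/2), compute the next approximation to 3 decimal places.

At (-3, 5/2): F = (13.250, 133.80306).
Jacobian J = [[4·u·v - 2·u + v^2, 2·u^2 + 2·u·v], [10·u·v - v, 5·u^2 - u + 4·v - 2·cos(v) + 1]].
At the point, J = [[-17.750, 3.000], [-77.500, 60.60229]] (det J = -843.19060).
Solving J·Δ = −F gives Δ = (0.476, -1.599).
Then the next iterate is (u, v)₁ = (-2.524, 0.901).

(-2.524, 0.901)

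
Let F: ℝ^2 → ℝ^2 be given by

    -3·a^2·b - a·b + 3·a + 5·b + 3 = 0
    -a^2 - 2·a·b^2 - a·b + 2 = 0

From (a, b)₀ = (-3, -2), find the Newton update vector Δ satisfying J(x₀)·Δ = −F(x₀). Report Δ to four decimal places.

(0.7112, 0.5238)

At (-3, -2): F = (32.0000, 11.0000).
Jacobian J = [[-6·a·b - b + 3, -3·a^2 - a + 5], [-2·a - 2·b^2 - b, -4·a·b - a]].
At the point, J = [[-31.0000, -19.0000], [0.0000, -21.0000]] (det J = 651.0000).
Solving J·Δ = −F gives Δ = (0.7112, 0.5238).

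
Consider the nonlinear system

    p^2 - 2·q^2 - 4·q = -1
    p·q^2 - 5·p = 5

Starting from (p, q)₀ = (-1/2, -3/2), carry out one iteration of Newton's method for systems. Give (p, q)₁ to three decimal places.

(-3.344, -4.297)

At (-1/2, -3/2): F = (2.750, -3.625).
Jacobian J = [[2·p, -4·q - 4], [q^2 - 5, 2·p·q]].
At the point, J = [[-1.000, 2.000], [-2.750, 1.500]] (det J = 4.000).
Solving J·Δ = −F gives Δ = (-2.844, -2.797).
Then the next iterate is (p, q)₁ = (-3.344, -4.297).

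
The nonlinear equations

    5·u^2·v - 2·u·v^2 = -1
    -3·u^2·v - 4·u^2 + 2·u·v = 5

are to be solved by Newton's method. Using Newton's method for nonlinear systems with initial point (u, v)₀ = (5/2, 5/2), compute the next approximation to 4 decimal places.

(1.7878, 0.5374)

At (5/2, 5/2): F = (47.8750, -64.3750).
Jacobian J = [[10·u·v - 2·v^2, 5·u^2 - 4·u·v], [-6·u·v - 8·u + 2·v, -3·u^2 + 2·u]].
At the point, J = [[50.0000, 6.2500], [-52.5000, -13.7500]] (det J = -359.3750).
Solving J·Δ = −F gives Δ = (-0.7122, -1.9626).
Then the next iterate is (u, v)₁ = (1.7878, 0.5374).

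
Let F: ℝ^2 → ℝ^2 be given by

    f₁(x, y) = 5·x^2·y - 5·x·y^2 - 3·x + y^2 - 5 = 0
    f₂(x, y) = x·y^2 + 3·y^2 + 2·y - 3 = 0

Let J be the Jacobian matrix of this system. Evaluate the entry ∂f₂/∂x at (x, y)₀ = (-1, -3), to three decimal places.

9.000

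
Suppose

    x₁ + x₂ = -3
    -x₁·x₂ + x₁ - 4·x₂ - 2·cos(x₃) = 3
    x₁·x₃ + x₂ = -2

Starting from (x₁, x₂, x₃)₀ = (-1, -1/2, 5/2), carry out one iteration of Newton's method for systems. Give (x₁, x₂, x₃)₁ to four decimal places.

(-1.0969, -1.9031, -0.1453)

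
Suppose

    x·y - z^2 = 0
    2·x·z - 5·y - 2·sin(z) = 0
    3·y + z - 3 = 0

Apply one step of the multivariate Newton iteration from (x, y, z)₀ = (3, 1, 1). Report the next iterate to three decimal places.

(2.242, 0.640, 1.081)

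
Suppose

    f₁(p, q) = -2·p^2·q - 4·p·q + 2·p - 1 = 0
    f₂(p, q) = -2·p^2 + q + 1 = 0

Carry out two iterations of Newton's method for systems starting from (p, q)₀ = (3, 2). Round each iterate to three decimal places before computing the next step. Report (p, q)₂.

(1.121, 0.830)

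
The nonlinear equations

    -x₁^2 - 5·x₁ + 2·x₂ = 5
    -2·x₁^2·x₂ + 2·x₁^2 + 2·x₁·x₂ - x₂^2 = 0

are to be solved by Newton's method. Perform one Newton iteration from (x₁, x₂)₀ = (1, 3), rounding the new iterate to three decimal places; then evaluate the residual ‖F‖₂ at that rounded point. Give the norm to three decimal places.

4.543

At (1, 3): F = (-5.000, -7.000).
Jacobian J = [[-2·x₁ - 5, 2], [-4·x₁·x₂ + 4·x₁ + 2·x₂, -2·x₁^2 + 2·x₁ - 2·x₂]].
At the point, J = [[-7.000, 2.000], [-2.000, -6.000]] (det J = 46.000).
Solving J·Δ = −F gives Δ = (-0.957, -0.848).
Then the next iterate is (x₁, x₂)₁ = (0.043, 2.152).
Re-evaluating at (0.043, 2.152): F = (-0.91285, -4.45029), so ‖F‖₂ = 4.543.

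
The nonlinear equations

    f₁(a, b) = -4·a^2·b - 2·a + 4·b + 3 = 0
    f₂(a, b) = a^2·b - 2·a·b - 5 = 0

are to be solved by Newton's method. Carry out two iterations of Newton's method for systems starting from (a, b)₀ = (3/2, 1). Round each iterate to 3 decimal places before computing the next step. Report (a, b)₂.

At (3/2, 1): F = (-5.000, -5.750).
Jacobian J = [[-8·a·b - 2, -4·a^2 + 4], [2·a·b - 2·b, a^2 - 2·a]].
At the point, J = [[-14.000, -5.000], [1.000, -0.750]] (det J = 15.500).
Solving J·Δ = −F gives Δ = (1.613, -5.516).
Then the next iterate is (a, b)₁ = (3.113, -4.516).
Round to (3.113, -4.516) and repeat: F = (153.76405, -20.64690), J = [[110.46646, -34.76308], [-19.08462, 3.46477]].
Δ = (-0.659, 2.329), so (a, b)₂ = (2.454, -2.187).

(2.454, -2.187)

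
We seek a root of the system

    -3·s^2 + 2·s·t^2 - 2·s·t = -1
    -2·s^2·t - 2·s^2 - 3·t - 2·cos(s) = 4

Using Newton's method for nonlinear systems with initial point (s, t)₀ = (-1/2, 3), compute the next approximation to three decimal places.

(-4.180, -9.191)

At (-1/2, 3): F = (-5.750, -16.75517).
Jacobian J = [[-6·s + 2·t^2 - 2·t, 4·s·t - 2·s], [-4·s·t - 4·s + 2·sin(s), -2·s^2 - 3]].
At the point, J = [[15.000, -5.000], [7.04115, -3.500]] (det J = -17.29426).
Solving J·Δ = −F gives Δ = (-3.680, -12.191).
Then the next iterate is (s, t)₁ = (-4.180, -9.191).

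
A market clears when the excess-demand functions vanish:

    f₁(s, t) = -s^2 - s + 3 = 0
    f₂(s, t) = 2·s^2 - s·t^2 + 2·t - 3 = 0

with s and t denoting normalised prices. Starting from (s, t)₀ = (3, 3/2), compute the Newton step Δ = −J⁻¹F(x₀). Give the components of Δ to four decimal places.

(-1.2857, -0.1837)

At (3, 3/2): F = (-9.0000, 11.2500).
Jacobian J = [[-2·s - 1, 0], [4·s - t^2, -2·s·t + 2]].
At the point, J = [[-7.0000, 0.0000], [9.7500, -7.0000]] (det J = 49.0000).
Solving J·Δ = −F gives Δ = (-1.2857, -0.1837).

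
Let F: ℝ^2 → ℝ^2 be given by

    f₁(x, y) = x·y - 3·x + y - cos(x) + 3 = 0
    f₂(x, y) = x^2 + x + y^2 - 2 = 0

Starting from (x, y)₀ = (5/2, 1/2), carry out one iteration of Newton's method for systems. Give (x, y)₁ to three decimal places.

(1.345, 0.429)

At (5/2, 1/2): F = (-1.94886, 7.000).
Jacobian J = [[y + sin(x) - 3, x + 1], [2·x + 1, 2·y]].
At the point, J = [[-1.90153, 3.500], [6.000, 1.000]] (det J = -22.90153).
Solving J·Δ = −F gives Δ = (-1.155, -0.071).
Then the next iterate is (x, y)₁ = (1.345, 0.429).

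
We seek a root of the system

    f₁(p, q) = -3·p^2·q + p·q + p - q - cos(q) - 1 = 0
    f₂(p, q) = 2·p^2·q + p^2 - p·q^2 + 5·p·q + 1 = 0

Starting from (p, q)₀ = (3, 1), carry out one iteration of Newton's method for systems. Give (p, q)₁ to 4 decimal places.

At (3, 1): F = (-23.540302, 40.0000).
Jacobian J = [[-6·p·q + q + 1, -3·p^2 + p + sin(q) - 1], [4·p·q + 2·p - q^2 + 5·q, 2·p^2 - 2·p·q + 5·p]].
At the point, J = [[-16.0000, -24.158529], [22.0000, 27.0000]] (det J = 99.487638).
Solving J·Δ = −F gives Δ = (-3.3246, 1.2274).
Then the next iterate is (p, q)₁ = (-0.3246, 2.2274).

(-0.3246, 2.2274)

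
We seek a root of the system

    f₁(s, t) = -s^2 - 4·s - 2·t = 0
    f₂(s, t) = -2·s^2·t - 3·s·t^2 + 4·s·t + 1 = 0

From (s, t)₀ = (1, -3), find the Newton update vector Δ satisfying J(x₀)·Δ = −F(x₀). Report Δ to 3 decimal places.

(-0.253, 1.259)

At (1, -3): F = (1.000, -32.000).
Jacobian J = [[-2·s - 4, -2], [-4·s·t - 3·t^2 + 4·t, -2·s^2 - 6·s·t + 4·s]].
At the point, J = [[-6.000, -2.000], [-27.000, 20.000]] (det J = -174.000).
Solving J·Δ = −F gives Δ = (-0.253, 1.259).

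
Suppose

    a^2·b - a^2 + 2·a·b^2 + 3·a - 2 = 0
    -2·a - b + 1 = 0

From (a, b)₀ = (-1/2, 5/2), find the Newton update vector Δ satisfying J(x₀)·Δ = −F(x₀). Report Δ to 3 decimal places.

At (-1/2, 5/2): F = (-9.375, -0.500).
Jacobian J = [[2·a·b - 2·a + 2·b^2 + 3, a^2 + 4·a·b], [-2, -1]].
At the point, J = [[14.000, -4.750], [-2.000, -1.000]] (det J = -23.500).
Solving J·Δ = −F gives Δ = (0.298, -1.096).

(0.298, -1.096)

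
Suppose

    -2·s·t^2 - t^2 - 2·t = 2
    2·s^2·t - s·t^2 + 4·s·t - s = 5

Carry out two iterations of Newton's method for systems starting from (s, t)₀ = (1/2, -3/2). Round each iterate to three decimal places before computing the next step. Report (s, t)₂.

At (1/2, -3/2): F = (-3.500, -10.375).
Jacobian J = [[-2·t^2, -4·s·t - 2·t - 2], [4·s·t - t^2 + 4·t - 1, 2·s^2 - 2·s·t + 4·s]].
At the point, J = [[-4.500, 4.000], [-12.250, 4.000]] (det J = 31.000).
Solving J·Δ = −F gives Δ = (-0.887, -0.123).
Then the next iterate is (s, t)₁ = (-0.387, -1.623).
Round to (-0.387, -1.623) and repeat: F = (0.65069, -1.56734), J = [[-5.26826, -1.26640], [-7.61373, -2.50466]].
Δ = (1.017, -3.718), so (s, t)₂ = (0.630, -5.341).

(0.630, -5.341)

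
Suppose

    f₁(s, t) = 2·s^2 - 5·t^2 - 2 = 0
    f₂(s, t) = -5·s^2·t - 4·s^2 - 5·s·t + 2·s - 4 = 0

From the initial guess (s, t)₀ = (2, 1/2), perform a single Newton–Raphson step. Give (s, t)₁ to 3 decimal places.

At (2, 1/2): F = (4.750, -31.000).
Jacobian J = [[4·s, -10·t], [-10·s·t - 8·s - 5·t + 2, -5·s^2 - 5·s]].
At the point, J = [[8.000, -5.000], [-26.500, -30.000]] (det J = -372.500).
Solving J·Δ = −F gives Δ = (-0.799, -0.328).
Then the next iterate is (s, t)₁ = (1.201, 0.172).

(1.201, 0.172)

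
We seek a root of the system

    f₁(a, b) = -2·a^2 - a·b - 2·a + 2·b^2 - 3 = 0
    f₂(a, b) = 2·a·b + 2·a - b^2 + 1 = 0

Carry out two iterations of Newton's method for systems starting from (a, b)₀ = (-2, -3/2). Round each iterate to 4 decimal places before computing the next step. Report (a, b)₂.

(-1.4302, -1.8869)

At (-2, -3/2): F = (-5.5000, 0.7500).
Jacobian J = [[-4·a - b - 2, -a + 4·b], [2·b + 2, 2·a - 2·b]].
At the point, J = [[7.5000, -4.0000], [-1.0000, -1.0000]] (det J = -11.5000).
Solving J·Δ = −F gives Δ = (0.7391, 0.0109).
Then the next iterate is (a, b)₁ = (-1.2609, -1.4891).
Round to (-1.2609, -1.4891) and repeat: F = (-1.100706, 0.015994), J = [[4.5327, -4.6955], [-0.9782, 0.4564]].
Δ = (-0.1693, -0.3978), so (a, b)₂ = (-1.4302, -1.8869).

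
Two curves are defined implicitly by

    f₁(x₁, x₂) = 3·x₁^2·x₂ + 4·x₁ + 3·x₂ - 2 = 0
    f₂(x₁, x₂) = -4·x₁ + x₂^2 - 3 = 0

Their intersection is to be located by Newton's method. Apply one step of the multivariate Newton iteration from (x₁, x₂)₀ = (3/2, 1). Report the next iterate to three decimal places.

(-0.123, 1.754)

At (3/2, 1): F = (13.750, -8.000).
Jacobian J = [[6·x₁·x₂ + 4, 3·x₁^2 + 3], [-4, 2·x₂]].
At the point, J = [[13.000, 9.750], [-4.000, 2.000]] (det J = 65.000).
Solving J·Δ = −F gives Δ = (-1.623, 0.754).
Then the next iterate is (x₁, x₂)₁ = (-0.123, 1.754).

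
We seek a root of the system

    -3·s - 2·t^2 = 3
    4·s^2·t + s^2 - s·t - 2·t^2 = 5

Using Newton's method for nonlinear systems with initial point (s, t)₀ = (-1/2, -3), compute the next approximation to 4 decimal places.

(-0.1942, -1.2986)

At (-1/2, -3): F = (-19.5000, -27.2500).
Jacobian J = [[-3, -4·t], [8·s·t + 2·s - t, 4·s^2 - s - 4·t]].
At the point, J = [[-3.0000, 12.0000], [14.0000, 13.5000]] (det J = -208.5000).
Solving J·Δ = −F gives Δ = (0.3058, 1.7014).
Then the next iterate is (s, t)₁ = (-0.1942, -1.2986).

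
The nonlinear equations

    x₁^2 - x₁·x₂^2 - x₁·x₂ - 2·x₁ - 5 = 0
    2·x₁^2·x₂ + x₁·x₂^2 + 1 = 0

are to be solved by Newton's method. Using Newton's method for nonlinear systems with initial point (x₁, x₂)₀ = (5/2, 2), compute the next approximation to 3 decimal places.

At (5/2, 2): F = (-18.750, 36.000).
Jacobian J = [[2·x₁ - x₂^2 - x₂ - 2, -2·x₁·x₂ - x₁], [4·x₁·x₂ + x₂^2, 2·x₁^2 + 2·x₁·x₂]].
At the point, J = [[-3.000, -12.500], [24.000, 22.500]] (det J = 232.500).
Solving J·Δ = −F gives Δ = (-0.121, -1.471).
Then the next iterate is (x₁, x₂)₁ = (2.379, 0.529).

(2.379, 0.529)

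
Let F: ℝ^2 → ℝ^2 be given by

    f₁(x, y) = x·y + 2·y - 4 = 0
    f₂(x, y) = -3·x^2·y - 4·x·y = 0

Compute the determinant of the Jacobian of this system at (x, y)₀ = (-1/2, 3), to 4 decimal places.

J = [[y, x + 2], [-6·x·y - 4·y, -3·x^2 - 4·x]].
At the point, J = [[3.0000, 1.5000], [-3.0000, 1.2500]].
det J = 8.2500.

8.2500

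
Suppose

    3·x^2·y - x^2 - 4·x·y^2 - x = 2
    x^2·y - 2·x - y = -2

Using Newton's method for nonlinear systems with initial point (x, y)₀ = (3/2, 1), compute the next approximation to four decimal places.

At (3/2, 1): F = (-5.0000, 0.2500).
Jacobian J = [[6·x·y - 2·x - 4·y^2 - 1, 3·x^2 - 8·x·y], [2·x·y - 2, x^2 - 1]].
At the point, J = [[1.0000, -5.2500], [1.0000, 1.2500]] (det J = 6.5000).
Solving J·Δ = −F gives Δ = (0.7596, -0.8077).
Then the next iterate is (x, y)₁ = (2.2596, 0.1923).

(2.2596, 0.1923)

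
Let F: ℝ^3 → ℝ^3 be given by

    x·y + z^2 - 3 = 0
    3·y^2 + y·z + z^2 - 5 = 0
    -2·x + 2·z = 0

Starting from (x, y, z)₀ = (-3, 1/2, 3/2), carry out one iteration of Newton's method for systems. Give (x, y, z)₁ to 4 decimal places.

At (-3, 1/2, 3/2): F = (-2.2500, -1.2500, 9.0000).
Jacobian J = [[y, x, 2·z], [0, 6·y + z, y + 2·z], [-2, 0, 2]].
At the point, J = [[0.5000, -3.0000, 3.0000], [0.0000, 4.5000, 3.5000], [-2.0000, 0.0000, 2.0000]] (det J = 52.5000).
Solving J·Δ = −F gives Δ = (4.6429, 0.1667, 0.1429).
Then the next iterate is (x, y, z)₁ = (1.6429, 0.6667, 1.6429).

(1.6429, 0.6667, 1.6429)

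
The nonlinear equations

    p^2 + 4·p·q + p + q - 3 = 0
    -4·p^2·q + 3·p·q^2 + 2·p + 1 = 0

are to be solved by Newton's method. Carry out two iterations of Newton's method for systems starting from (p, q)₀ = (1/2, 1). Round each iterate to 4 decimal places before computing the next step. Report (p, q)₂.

(1.0338, 0.1068)

At (1/2, 1): F = (0.7500, 2.5000).
Jacobian J = [[2·p + 4·q + 1, 4·p + 1], [-8·p·q + 3·q^2 + 2, -4·p^2 + 6·p·q]].
At the point, J = [[6.0000, 3.0000], [1.0000, 2.0000]] (det J = 9.0000).
Solving J·Δ = −F gives Δ = (0.6667, -1.5833).
Then the next iterate is (p, q)₁ = (1.1667, -0.5833).
Round to (1.1667, -0.5833) and repeat: F = (-3.777556, 7.700196), J = [[1.0002, 5.6668], [8.465006, -9.527972]].
Δ = (-0.1329, 0.6901), so (p, q)₂ = (1.0338, 0.1068).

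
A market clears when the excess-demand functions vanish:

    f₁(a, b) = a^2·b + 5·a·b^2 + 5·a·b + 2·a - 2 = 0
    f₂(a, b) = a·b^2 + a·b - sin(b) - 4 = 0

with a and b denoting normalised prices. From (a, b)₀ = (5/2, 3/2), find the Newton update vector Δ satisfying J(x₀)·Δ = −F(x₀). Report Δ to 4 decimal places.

(-4.9174, 1.4163)

At (5/2, 3/2): F = (59.2500, 4.377505).
Jacobian J = [[2·a·b + 5·b^2 + 5·b + 2, a^2 + 10·a·b + 5·a], [b^2 + b, 2·a·b + a - cos(b)]].
At the point, J = [[28.2500, 56.2500], [3.7500, 9.929263]] (det J = 69.564174).
Solving J·Δ = −F gives Δ = (-4.9174, 1.4163).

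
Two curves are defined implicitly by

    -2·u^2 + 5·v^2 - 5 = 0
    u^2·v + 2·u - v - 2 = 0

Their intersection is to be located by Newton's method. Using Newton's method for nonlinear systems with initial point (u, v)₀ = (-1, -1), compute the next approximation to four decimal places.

At (-1, -1): F = (-2.0000, -4.0000).
Jacobian J = [[-4·u, 10·v], [2·u·v + 2, u^2 - 1]].
At the point, J = [[4.0000, -10.0000], [4.0000, 0.0000]] (det J = 40.0000).
Solving J·Δ = −F gives Δ = (1.0000, 0.2000).
Then the next iterate is (u, v)₁ = (0.0000, -0.8000).

(0.0000, -0.8000)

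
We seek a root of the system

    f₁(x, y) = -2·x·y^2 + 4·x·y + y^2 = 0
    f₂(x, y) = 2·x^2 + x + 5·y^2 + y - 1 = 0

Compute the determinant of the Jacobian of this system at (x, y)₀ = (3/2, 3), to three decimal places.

-144.000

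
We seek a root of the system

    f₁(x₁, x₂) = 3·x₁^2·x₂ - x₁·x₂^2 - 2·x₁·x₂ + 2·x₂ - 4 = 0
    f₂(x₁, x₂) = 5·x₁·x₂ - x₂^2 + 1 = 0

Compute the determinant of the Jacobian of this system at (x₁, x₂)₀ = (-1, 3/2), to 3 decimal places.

39.000

J = [[6·x₁·x₂ - x₂^2 - 2·x₂, 3·x₁^2 - 2·x₁·x₂ - 2·x₁ + 2], [5·x₂, 5·x₁ - 2·x₂]].
At the point, J = [[-14.250, 10.000], [7.500, -8.000]].
det J = 39.000.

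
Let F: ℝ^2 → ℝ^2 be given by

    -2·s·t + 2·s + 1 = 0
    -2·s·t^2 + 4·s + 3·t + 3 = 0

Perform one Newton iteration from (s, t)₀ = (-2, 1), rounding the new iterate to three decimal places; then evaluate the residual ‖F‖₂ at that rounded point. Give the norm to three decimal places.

0.608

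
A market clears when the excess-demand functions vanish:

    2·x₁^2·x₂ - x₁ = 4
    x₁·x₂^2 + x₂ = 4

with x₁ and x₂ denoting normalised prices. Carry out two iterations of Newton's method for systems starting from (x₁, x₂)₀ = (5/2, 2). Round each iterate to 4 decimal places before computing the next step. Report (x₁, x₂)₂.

(1.5049, 1.3669)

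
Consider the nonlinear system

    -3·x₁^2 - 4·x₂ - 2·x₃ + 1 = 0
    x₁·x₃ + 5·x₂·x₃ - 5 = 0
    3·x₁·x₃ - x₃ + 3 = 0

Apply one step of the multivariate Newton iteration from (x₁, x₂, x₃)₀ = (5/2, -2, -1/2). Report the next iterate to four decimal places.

(1.9647, -2.1378, -0.5851)

At (5/2, -2, -1/2): F = (-8.7500, -1.2500, -0.2500).
Jacobian J = [[-6·x₁, -4, -2], [x₃, 5·x₃, x₁ + 5·x₂], [3·x₃, 0, 3·x₁ - 1]].
At the point, J = [[-15.0000, -4.0000, -2.0000], [-0.5000, -2.5000, -7.5000], [-1.5000, 0.0000, 6.5000]] (det J = 193.2500).
Solving J·Δ = −F gives Δ = (-0.5353, -0.1378, -0.0851).
Then the next iterate is (x₁, x₂, x₃)₁ = (1.9647, -2.1378, -0.5851).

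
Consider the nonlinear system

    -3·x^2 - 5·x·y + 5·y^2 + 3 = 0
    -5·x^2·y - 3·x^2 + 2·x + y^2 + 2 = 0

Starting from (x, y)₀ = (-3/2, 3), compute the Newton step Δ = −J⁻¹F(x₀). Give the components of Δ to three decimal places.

(0.427, -1.632)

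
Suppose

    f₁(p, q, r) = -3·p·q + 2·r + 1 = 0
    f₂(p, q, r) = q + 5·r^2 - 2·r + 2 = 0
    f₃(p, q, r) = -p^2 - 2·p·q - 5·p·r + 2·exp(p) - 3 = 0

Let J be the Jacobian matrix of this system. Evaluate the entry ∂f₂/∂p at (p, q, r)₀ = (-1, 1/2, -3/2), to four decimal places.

0.0000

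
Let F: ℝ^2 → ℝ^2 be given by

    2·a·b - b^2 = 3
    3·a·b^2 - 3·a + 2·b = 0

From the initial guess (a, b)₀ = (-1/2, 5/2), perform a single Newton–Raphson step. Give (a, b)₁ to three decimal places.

(-1.207, -0.048)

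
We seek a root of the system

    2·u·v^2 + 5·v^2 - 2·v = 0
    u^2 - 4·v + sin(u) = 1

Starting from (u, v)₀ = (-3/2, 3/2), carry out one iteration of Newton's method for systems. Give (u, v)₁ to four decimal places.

At (-3/2, 3/2): F = (1.5000, -5.747495).
Jacobian J = [[2·v^2, 4·u·v + 10·v - 2], [2·u + cos(u), -4]].
At the point, J = [[4.5000, 4.0000], [-2.929263, -4.0000]] (det J = -6.282949).
Solving J·Δ = −F gives Δ = (2.7041, -3.4172).
Then the next iterate is (u, v)₁ = (1.2041, -1.9172).

(1.2041, -1.9172)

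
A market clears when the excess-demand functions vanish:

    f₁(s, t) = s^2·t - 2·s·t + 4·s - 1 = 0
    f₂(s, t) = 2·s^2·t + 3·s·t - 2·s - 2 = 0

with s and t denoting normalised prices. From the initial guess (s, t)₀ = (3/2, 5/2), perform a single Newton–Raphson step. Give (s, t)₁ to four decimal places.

(0.9416, 1.8274)

At (3/2, 5/2): F = (3.1250, 17.5000).
Jacobian J = [[2·s·t - 2·t + 4, s^2 - 2·s], [4·s·t + 3·t - 2, 2·s^2 + 3·s]].
At the point, J = [[6.5000, -0.7500], [20.5000, 9.0000]] (det J = 73.8750).
Solving J·Δ = −F gives Δ = (-0.5584, -0.6726).
Then the next iterate is (s, t)₁ = (0.9416, 1.8274).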